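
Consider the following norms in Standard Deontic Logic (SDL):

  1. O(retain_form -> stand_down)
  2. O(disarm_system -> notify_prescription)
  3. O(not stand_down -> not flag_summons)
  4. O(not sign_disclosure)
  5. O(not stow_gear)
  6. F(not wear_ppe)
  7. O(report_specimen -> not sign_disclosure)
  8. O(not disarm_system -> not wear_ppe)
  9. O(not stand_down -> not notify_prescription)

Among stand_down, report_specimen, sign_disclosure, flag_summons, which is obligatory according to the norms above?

Premise 6 is F(not wear_ppe), i.e. O(wear_ppe).
Premise 8, O(not disarm_system -> not wear_ppe), contraposes to O(wear_ppe -> disarm_system); with O(wear_ppe) we get O(disarm_system).
With premise 2, O(disarm_system -> notify_prescription), the K-axiom yields O(notify_prescription).
Premise 9, O(not stand_down -> not notify_prescription), contraposes to O(notify_prescription -> stand_down); with O(notify_prescription) we get O(stand_down).
So O(stand_down) holds — stand_down is obligatory. None of the other listed options is made obligatory by any chain of premises.

stand_down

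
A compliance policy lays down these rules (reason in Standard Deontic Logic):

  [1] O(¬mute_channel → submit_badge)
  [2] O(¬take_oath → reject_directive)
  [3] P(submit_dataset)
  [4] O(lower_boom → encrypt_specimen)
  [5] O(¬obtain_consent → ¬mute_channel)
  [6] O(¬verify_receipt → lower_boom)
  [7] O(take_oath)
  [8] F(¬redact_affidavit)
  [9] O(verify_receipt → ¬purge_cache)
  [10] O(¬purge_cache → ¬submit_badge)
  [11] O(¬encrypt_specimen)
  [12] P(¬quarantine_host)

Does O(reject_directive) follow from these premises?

No

Premise 2 is O(¬take_oath → reject_directive), but O(¬take_oath) is not derivable from the premises, so it does not yield O(reject_directive).
No other premise forces O(reject_directive). An ideal world satisfying every premise can still have reject_directive false, so O(reject_directive) is not derivable.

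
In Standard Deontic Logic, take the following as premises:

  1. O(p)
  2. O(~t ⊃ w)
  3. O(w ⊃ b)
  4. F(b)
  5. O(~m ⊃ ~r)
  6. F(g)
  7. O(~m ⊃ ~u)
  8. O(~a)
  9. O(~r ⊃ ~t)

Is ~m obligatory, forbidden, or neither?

Premise 4 is F(b), i.e. O(~b).
Premise 3, O(w ⊃ b), contraposes to O(~b ⊃ ~w); with O(~b) we get O(~w).
The contrapositive of premise 2 (O(~t ⊃ w)) is O(~w ⊃ t), and O(~w) is already established, so O(t).
The contrapositive of premise 9 (O(~r ⊃ ~t)) is O(t ⊃ r), and O(t) is already established, so O(r).
The contrapositive of premise 5 (O(~m ⊃ ~r)) is O(r ⊃ m), and O(r) is already established, so O(m).
Premises 1, 6, 7, 8 do not contribute to this derivation.
Thus O(m), which is F(~m): ~m is forbidden.

Forbidden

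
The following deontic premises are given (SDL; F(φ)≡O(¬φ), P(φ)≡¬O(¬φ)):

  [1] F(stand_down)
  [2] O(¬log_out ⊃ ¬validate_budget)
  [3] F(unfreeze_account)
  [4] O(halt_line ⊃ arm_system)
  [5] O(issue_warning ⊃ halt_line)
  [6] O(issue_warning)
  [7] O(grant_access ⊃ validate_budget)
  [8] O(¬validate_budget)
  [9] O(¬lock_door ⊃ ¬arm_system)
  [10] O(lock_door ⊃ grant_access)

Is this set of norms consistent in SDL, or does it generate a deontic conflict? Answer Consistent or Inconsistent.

Premise 8 gives O(¬validate_budget).
Premise 7 is O(grant_access ⊃ validate_budget); contrapositively O(¬validate_budget ⊃ ¬grant_access). Since O(¬validate_budget) holds, K gives O(¬grant_access).
Premise 10 is O(lock_door ⊃ grant_access); contrapositively O(¬grant_access ⊃ ¬lock_door). Since O(¬grant_access) holds, K gives O(¬lock_door).
Premise 9 is O(¬lock_door ⊃ ¬arm_system); since O(¬lock_door), deontic closure gives O(¬arm_system).
Premise 4 is O(halt_line ⊃ arm_system); contrapositively O(¬arm_system ⊃ ¬halt_line). Since O(¬arm_system) holds, K gives O(¬halt_line).
Premise 5 is O(issue_warning ⊃ halt_line); contrapositively O(¬halt_line ⊃ ¬issue_warning). Since O(¬halt_line) holds, K gives O(¬issue_warning).
But premise 6 directly asserts O(issue_warning).
We now have both O(¬issue_warning) and O(issue_warning) — issue_warning is simultaneously obligatory and forbidden, violating the D-axiom.

Inconsistent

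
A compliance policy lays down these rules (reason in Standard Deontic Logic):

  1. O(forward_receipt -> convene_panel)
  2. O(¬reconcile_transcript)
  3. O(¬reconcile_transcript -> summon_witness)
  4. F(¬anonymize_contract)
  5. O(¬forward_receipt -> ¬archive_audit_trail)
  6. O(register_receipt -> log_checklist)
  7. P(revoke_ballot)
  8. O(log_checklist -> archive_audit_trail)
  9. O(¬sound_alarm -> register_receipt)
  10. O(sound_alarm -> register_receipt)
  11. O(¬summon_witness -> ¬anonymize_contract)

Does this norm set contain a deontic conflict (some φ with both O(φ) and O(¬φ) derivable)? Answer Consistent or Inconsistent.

Premise 11 is O(¬summon_witness -> ¬anonymize_contract), but O(¬summon_witness) is not derivable from the premises, so it does not yield O(¬anonymize_contract).
So O(¬anonymize_contract) is not derivable, and the apparent clash with O(anonymize_contract) does not arise.
A world satisfying every obligation exists (e.g. anonymize_contract=true, archive_audit_trail=true, convene_panel=true, forward_receipt=true, log_checklist=true, reconcile_transcript=false, register_receipt=true, revoke_ballot=false, sound_alarm=false, summon_witness=true); no atom is both obligatory and forbidden, so the set is consistent.

Consistent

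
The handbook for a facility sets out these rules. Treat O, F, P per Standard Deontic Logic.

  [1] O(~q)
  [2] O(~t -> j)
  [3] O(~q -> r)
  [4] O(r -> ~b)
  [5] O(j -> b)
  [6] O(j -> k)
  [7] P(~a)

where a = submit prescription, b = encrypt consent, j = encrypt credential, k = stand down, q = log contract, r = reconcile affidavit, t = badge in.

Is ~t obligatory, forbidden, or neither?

Forbidden

Premise 1 states O(~q) outright.
With premise 3, O(~q -> r), the K-axiom yields O(r).
With premise 4, O(r -> ~b), the K-axiom yields O(~b).
The contrapositive of premise 5 (O(j -> b)) is O(~b -> ~j), and O(~b) is already established, so O(~j).
Premise 2 is O(~t -> j); contrapositively O(~j -> t). Since O(~j) holds, K gives O(t).
Premises 6, 7 do not contribute to this derivation.
Thus O(t), which is F(~t): ~t is forbidden.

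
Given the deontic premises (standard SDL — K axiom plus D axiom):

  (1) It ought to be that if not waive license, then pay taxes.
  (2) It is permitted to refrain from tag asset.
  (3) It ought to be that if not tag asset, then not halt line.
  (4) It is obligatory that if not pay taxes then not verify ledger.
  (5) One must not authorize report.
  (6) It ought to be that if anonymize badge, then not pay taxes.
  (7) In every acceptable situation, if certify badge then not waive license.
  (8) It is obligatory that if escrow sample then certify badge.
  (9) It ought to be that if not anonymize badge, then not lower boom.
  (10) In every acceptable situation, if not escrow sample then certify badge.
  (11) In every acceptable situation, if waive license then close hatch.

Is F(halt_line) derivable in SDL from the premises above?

Premise 3 is O(¬tag_asset → ¬halt_line), but O(¬tag_asset) is not derivable from the premises (the permission P(¬tag_asset) asserts only ¬O(tag_asset), not O(¬tag_asset)), so it does not yield O(¬halt_line).
No other premise forces O(¬halt_line). An ideal world satisfying every premise can still have halt_line true, so F(halt_line) is not derivable.

No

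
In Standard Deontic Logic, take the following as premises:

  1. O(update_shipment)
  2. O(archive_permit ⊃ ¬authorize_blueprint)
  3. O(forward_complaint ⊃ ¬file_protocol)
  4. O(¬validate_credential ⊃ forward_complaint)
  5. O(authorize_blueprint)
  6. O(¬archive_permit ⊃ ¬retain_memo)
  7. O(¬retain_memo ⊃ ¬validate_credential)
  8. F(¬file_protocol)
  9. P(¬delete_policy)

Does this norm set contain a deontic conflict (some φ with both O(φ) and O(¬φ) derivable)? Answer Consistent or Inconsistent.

From premise 5 we have O(authorize_blueprint).
Premise 2 is O(archive_permit ⊃ ¬authorize_blueprint); contrapositively O(authorize_blueprint ⊃ ¬archive_permit). Since O(authorize_blueprint) holds, K gives O(¬archive_permit).
Applying K to premise 6 (O(¬archive_permit ⊃ ¬retain_memo)) and O(¬archive_permit) yields O(¬retain_memo).
Applying K to premise 7 (O(¬retain_memo ⊃ ¬validate_credential)) and O(¬retain_memo) yields O(¬validate_credential).
Premise 4 is O(¬validate_credential ⊃ forward_complaint); since O(¬validate_credential), deontic closure gives O(forward_complaint).
With premise 3, O(forward_complaint ⊃ ¬file_protocol), the K-axiom yields O(¬file_protocol).
Yet premise 8 is F(¬file_protocol), i.e. O(file_protocol).
We now have both O(¬file_protocol) and O(file_protocol) — file_protocol is simultaneously obligatory and forbidden, violating the D-axiom.

Inconsistent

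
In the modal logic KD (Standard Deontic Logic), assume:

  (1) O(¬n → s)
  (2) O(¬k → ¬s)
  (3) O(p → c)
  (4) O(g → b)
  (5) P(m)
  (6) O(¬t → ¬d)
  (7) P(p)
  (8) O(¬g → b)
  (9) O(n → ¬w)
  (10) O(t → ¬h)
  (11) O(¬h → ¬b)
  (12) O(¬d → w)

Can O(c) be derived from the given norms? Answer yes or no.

No

Premise 3 is O(p → c), but O(p) is not derivable from the premises (the permission P(p) asserts only ¬O(¬p), not O(p)), so it does not yield O(c).
No other premise forces O(c). An ideal world satisfying every premise can still have c false, so O(c) is not derivable.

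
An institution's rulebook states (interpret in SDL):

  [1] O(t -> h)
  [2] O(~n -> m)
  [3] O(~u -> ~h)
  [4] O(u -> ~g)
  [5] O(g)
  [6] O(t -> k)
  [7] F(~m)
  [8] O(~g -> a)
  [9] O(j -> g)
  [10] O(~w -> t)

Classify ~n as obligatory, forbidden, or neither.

Neither

Premise 2 is O(~n -> m); even if O(m) held, inferring O(~n) would be affirming the consequent — invalid.
No premise or chain of K-axiom applications forces O(~n), and none forces O(n). So ~n is neither obligatory nor forbidden under these norms.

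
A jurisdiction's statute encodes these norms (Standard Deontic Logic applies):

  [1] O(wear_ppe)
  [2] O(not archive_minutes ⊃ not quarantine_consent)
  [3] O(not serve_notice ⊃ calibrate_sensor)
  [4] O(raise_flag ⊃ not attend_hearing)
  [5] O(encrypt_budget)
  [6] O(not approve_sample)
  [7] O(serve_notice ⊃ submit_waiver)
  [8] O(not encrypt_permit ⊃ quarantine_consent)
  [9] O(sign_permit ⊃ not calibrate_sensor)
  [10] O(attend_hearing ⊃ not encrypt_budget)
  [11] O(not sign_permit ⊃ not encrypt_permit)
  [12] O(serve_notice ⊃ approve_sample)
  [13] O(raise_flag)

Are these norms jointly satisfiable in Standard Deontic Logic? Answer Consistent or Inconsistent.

Premise 10 is O(attend_hearing ⊃ not encrypt_budget), but O(attend_hearing) is not derivable from the premises, so it does not yield O(not encrypt_budget).
So O(not encrypt_budget) is not derivable, and the apparent clash with O(encrypt_budget) does not arise.
A world satisfying every obligation exists (e.g. approve_sample=false, archive_minutes=true, attend_hearing=false, calibrate_sensor=true, encrypt_budget=true, encrypt_permit=false, quarantine_consent=true, raise_flag=true, serve_notice=false, sign_permit=false, submit_waiver=false, wear_ppe=true); no atom is both obligatory and forbidden, so the set is consistent.

Consistent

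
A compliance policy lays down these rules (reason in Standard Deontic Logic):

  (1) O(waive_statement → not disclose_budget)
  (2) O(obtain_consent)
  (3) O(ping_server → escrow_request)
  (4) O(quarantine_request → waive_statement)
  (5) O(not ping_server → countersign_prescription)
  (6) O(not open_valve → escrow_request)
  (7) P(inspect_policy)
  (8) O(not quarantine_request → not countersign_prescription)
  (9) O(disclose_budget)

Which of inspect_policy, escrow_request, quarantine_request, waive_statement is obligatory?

Premise 9 gives O(disclose_budget).
Premise 1 is O(waive_statement → not disclose_budget); contrapositively O(disclose_budget → not waive_statement). Since O(disclose_budget) holds, K gives O(not waive_statement).
Premise 4, O(quarantine_request → waive_statement), contraposes to O(not waive_statement → not quarantine_request); with O(not waive_statement) we get O(not quarantine_request).
Premise 8 is O(not quarantine_request → not countersign_prescription); since O(not quarantine_request), deontic closure gives O(not countersign_prescription).
Premise 5, O(not ping_server → countersign_prescription), contraposes to O(not countersign_prescription → ping_server); with O(not countersign_prescription) we get O(ping_server).
With premise 3, O(ping_server → escrow_request), the K-axiom yields O(escrow_request).
So O(escrow_request) holds — escrow_request is obligatory. None of the other listed options is made obligatory by any chain of premises.

escrow_request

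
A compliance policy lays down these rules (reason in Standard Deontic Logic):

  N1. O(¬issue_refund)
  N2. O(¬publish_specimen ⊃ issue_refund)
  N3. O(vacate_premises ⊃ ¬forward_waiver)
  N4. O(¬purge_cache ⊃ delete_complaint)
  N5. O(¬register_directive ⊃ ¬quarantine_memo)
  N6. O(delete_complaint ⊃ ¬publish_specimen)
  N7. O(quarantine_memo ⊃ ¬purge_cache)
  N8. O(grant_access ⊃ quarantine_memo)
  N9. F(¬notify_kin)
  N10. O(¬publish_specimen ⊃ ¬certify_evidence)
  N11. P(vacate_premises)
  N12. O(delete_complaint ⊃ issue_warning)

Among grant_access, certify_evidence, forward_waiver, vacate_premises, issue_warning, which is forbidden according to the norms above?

Premise 1 gives O(¬issue_refund).
Premise 2, O(¬publish_specimen ⊃ issue_refund), contraposes to O(¬issue_refund ⊃ publish_specimen); with O(¬issue_refund) we get O(publish_specimen).
Premise 6, O(delete_complaint ⊃ ¬publish_specimen), contraposes to O(publish_specimen ⊃ ¬delete_complaint); with O(publish_specimen) we get O(¬delete_complaint).
The contrapositive of premise 4 (O(¬purge_cache ⊃ delete_complaint)) is O(¬delete_complaint ⊃ purge_cache), and O(¬delete_complaint) is already established, so O(purge_cache).
The contrapositive of premise 7 (O(quarantine_memo ⊃ ¬purge_cache)) is O(purge_cache ⊃ ¬quarantine_memo), and O(purge_cache) is already established, so O(¬quarantine_memo).
Premise 8 is O(grant_access ⊃ quarantine_memo); contrapositively O(¬quarantine_memo ⊃ ¬grant_access). Since O(¬quarantine_memo) holds, K gives O(¬grant_access).
So O(¬grant_access) holds, i.e. grant_access is forbidden. None of the other listed options is forbidden under the premises.

grant_access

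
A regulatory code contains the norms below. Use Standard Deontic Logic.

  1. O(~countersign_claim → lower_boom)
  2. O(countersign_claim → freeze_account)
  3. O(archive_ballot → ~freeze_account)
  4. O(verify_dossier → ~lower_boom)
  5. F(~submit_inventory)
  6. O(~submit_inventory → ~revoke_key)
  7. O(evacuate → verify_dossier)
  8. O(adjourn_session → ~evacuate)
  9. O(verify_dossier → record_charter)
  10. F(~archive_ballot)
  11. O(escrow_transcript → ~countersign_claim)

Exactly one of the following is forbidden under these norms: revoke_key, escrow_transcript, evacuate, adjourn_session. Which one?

evacuate

Premise 10, F(~archive_ballot), is equivalent to O(archive_ballot).
Applying K to premise 3 (O(archive_ballot → ~freeze_account)) and O(archive_ballot) yields O(~freeze_account).
Premise 2, O(countersign_claim → freeze_account), contraposes to O(~freeze_account → ~countersign_claim); with O(~freeze_account) we get O(~countersign_claim).
From O(~countersign_claim) and premise 1, O(~countersign_claim → lower_boom), we obtain O(lower_boom).
Premise 4, O(verify_dossier → ~lower_boom), contraposes to O(lower_boom → ~verify_dossier); with O(lower_boom) we get O(~verify_dossier).
Premise 7, O(evacuate → verify_dossier), contraposes to O(~verify_dossier → ~evacuate); with O(~verify_dossier) we get O(~evacuate).
So O(~evacuate) holds, i.e. evacuate is forbidden. None of the other listed options is forbidden under the premises.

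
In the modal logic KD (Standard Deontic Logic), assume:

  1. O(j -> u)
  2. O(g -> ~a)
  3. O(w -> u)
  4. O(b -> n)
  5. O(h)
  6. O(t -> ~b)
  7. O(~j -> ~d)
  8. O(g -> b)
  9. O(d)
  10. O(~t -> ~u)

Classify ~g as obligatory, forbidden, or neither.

From premise 9 we have O(d).
The contrapositive of premise 7 (O(~j -> ~d)) is O(d -> j), and O(d) is already established, so O(j).
Applying K to premise 1 (O(j -> u)) and O(j) yields O(u).
Premise 10 is O(~t -> ~u); contrapositively O(u -> t). Since O(u) holds, K gives O(t).
Premise 6 is O(t -> ~b); since O(t), deontic closure gives O(~b).
Premise 8, O(g -> b), contraposes to O(~b -> ~g); with O(~b) we get O(~g).
Premises 2, 3, 4, 5 do not contribute to this derivation.
Hence ~g is obligatory.

Obligatory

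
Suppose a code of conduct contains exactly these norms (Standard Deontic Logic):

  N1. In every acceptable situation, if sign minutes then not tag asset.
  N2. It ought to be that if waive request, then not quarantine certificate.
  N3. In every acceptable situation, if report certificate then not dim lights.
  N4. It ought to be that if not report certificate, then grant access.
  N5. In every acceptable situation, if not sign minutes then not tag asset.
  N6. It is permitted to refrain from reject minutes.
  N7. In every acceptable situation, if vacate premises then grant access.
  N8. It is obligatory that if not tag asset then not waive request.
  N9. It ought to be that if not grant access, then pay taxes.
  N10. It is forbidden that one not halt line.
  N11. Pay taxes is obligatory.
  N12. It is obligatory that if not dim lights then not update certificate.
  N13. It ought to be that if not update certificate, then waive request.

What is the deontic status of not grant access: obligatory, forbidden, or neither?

Forbidden

By case analysis on sign_minutes: premise 1 gives O(sign_minutes → ¬tag_asset) and premise 5 gives O(¬sign_minutes → ¬tag_asset), so O(¬tag_asset) either way.
Applying K to premise 8 (O(¬tag_asset → ¬waive_request)) and O(¬tag_asset) yields O(¬waive_request).
Premise 13, O(¬update_certificate → waive_request), contraposes to O(¬waive_request → update_certificate); with O(¬waive_request) we get O(update_certificate).
Premise 12, O(¬dim_lights → ¬update_certificate), contraposes to O(update_certificate → dim_lights); with O(update_certificate) we get O(dim_lights).
The contrapositive of premise 3 (O(report_certificate → ¬dim_lights)) is O(dim_lights → ¬report_certificate), and O(dim_lights) is already established, so O(¬report_certificate).
With premise 4, O(¬report_certificate → grant_access), the K-axiom yields O(grant_access).
Premises 2, 6, 7, 9, 10, 11 do not contribute to this derivation.
Thus O(grant_access), which is F(¬grant_access): ¬grant_access is forbidden.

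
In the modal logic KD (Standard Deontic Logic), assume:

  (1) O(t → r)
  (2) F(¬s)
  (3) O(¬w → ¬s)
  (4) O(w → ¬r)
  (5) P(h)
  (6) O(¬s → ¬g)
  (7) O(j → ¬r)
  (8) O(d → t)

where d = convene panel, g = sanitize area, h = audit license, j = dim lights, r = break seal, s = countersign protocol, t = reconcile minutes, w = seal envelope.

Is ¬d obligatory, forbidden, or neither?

Premise 2 is F(¬s), i.e. O(s).
The contrapositive of premise 3 (O(¬w → ¬s)) is O(s → w), and O(s) is already established, so O(w).
Applying K to premise 4 (O(w → ¬r)) and O(w) yields O(¬r).
The contrapositive of premise 1 (O(t → r)) is O(¬r → ¬t), and O(¬r) is already established, so O(¬t).
Premise 8, O(d → t), contraposes to O(¬t → ¬d); with O(¬t) we get O(¬d).
Premises 5, 6, 7 do not contribute to this derivation.
Hence ¬d is obligatory.

Obligatory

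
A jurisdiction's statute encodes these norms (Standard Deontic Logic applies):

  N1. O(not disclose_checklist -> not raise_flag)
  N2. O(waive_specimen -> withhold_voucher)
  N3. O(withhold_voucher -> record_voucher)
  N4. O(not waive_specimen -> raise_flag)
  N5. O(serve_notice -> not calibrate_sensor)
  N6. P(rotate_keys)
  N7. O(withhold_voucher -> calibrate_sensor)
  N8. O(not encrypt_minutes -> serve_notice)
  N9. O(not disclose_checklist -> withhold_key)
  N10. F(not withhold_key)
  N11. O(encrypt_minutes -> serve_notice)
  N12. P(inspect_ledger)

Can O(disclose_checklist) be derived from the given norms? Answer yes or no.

Yes

Premises 11 and 8 cover both cases: O(encrypt_minutes -> serve_notice) and O(not encrypt_minutes -> serve_notice). Since encrypt_minutes ∨ not encrypt_minutes is a tautology, O(serve_notice) follows.
With premise 5, O(serve_notice -> not calibrate_sensor), the K-axiom yields O(not calibrate_sensor).
Premise 7 is O(withhold_voucher -> calibrate_sensor); contrapositively O(not calibrate_sensor -> not withhold_voucher). Since O(not calibrate_sensor) holds, K gives O(not withhold_voucher).
Premise 2 is O(waive_specimen -> withhold_voucher); contrapositively O(not withhold_voucher -> not waive_specimen). Since O(not withhold_voucher) holds, K gives O(not waive_specimen).
From O(not waive_specimen) and premise 4, O(not waive_specimen -> raise_flag), we obtain O(raise_flag).
Premise 1 is O(not disclose_checklist -> not raise_flag); contrapositively O(raise_flag -> disclose_checklist). Since O(raise_flag) holds, K gives O(disclose_checklist).
Premises 3, 6, 9, 10, 12 do not contribute to this derivation.
So O(disclose_checklist) follows.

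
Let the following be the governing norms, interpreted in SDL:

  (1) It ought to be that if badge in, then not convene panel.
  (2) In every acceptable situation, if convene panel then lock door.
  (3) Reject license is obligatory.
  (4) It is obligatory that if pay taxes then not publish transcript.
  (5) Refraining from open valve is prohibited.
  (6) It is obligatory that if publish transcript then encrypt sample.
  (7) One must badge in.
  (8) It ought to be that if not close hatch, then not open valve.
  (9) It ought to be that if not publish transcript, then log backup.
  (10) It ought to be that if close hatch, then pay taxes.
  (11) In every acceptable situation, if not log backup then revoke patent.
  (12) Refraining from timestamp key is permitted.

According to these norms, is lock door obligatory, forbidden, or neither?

Premise 2 is O(convene_panel → lock_door), but O(convene_panel) is not derivable from the premises, so it does not yield O(lock_door).
No premise or chain of K-axiom applications forces O(lock_door), and none forces O(¬lock_door). So lock_door is neither obligatory nor forbidden under these norms.

Neither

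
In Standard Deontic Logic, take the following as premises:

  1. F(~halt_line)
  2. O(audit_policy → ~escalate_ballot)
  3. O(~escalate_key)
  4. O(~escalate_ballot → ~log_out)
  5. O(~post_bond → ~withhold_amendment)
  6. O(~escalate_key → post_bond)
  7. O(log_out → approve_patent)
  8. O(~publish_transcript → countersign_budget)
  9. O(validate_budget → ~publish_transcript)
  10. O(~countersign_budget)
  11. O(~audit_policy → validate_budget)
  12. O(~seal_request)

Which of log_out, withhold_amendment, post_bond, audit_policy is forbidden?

log_out

Premise 10 states O(~countersign_budget) outright.
The contrapositive of premise 8 (O(~publish_transcript → countersign_budget)) is O(~countersign_budget → publish_transcript), and O(~countersign_budget) is already established, so O(publish_transcript).
Premise 9 is O(validate_budget → ~publish_transcript); contrapositively O(publish_transcript → ~validate_budget). Since O(publish_transcript) holds, K gives O(~validate_budget).
Premise 11 is O(~audit_policy → validate_budget); contrapositively O(~validate_budget → audit_policy). Since O(~validate_budget) holds, K gives O(audit_policy).
From O(audit_policy) and premise 2, O(audit_policy → ~escalate_ballot), we obtain O(~escalate_ballot).
From O(~escalate_ballot) and premise 4, O(~escalate_ballot → ~log_out), we obtain O(~log_out).
So O(~log_out) holds, i.e. log_out is forbidden. None of the other listed options is forbidden under the premises.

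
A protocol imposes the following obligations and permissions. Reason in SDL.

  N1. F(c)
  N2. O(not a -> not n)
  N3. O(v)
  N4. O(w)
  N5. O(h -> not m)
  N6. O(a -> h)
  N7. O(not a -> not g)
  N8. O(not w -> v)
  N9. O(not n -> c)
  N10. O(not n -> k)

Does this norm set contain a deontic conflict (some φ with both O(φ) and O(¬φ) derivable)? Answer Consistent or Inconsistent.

Consistent

Premise 8 is O(not w -> v); even if O(v) held, inferring O(not w) would be affirming the consequent — invalid.
So O(not w) is not derivable, and the apparent clash with O(w) does not arise.
A world satisfying every obligation exists (e.g. a=true, c=false, g=false, h=true, k=false, m=false, n=true, v=true, w=true); no atom is both obligatory and forbidden, so the set is consistent.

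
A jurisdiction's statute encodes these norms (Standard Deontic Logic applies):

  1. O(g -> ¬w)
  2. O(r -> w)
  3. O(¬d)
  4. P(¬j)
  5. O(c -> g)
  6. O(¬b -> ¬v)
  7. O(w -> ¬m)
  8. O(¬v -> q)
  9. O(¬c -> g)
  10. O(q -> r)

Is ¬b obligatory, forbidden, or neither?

Premises 5 and 9 are O(c -> g) and O(¬c -> g); every ideal world satisfies c or ¬c, so in either case g holds — hence O(g).
With premise 1, O(g -> ¬w), the K-axiom yields O(¬w).
Premise 2 is O(r -> w); contrapositively O(¬w -> ¬r). Since O(¬w) holds, K gives O(¬r).
Premise 10 is O(q -> r); contrapositively O(¬r -> ¬q). Since O(¬r) holds, K gives O(¬q).
Premise 8 is O(¬v -> q); contrapositively O(¬q -> v). Since O(¬q) holds, K gives O(v).
Premise 6, O(¬b -> ¬v), contraposes to O(v -> b); with O(v) we get O(b).
Premises 3, 4, 7 do not contribute to this derivation.
Thus O(b), which is F(¬b): ¬b is forbidden.

Forbidden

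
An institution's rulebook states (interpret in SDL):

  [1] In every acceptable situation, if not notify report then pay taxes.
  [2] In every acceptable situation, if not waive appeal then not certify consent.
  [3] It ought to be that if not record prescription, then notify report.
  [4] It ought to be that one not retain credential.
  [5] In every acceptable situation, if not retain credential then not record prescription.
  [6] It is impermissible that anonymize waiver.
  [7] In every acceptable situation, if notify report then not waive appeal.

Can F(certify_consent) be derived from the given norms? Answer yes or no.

From premise 4 we have O(¬retain_credential).
From O(¬retain_credential) and premise 5, O(¬retain_credential → ¬record_prescription), we obtain O(¬record_prescription).
Applying K to premise 3 (O(¬record_prescription → notify_report)) and O(¬record_prescription) yields O(notify_report).
From O(notify_report) and premise 7, O(notify_report → ¬waive_appeal), we obtain O(¬waive_appeal).
Premise 2 is O(¬waive_appeal → ¬certify_consent); since O(¬waive_appeal), deontic closure gives O(¬certify_consent).
Premises 1, 6 do not contribute to this derivation.
So O(¬certify_consent) holds, i.e. F(certify_consent). The claim follows.

Yes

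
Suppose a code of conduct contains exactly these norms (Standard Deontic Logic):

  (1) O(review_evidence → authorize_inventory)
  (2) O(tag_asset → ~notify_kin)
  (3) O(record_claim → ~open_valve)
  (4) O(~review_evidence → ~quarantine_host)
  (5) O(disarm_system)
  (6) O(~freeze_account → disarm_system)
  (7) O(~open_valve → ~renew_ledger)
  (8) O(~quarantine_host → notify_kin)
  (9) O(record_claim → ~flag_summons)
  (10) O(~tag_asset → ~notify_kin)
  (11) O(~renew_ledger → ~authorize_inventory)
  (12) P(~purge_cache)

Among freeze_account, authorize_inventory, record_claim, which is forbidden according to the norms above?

record_claim

Premises 2 and 10 cover both cases: O(tag_asset → ~notify_kin) and O(~tag_asset → ~notify_kin). Since tag_asset ∨ ~tag_asset is a tautology, O(~notify_kin) follows.
Premise 8, O(~quarantine_host → notify_kin), contraposes to O(~notify_kin → quarantine_host); with O(~notify_kin) we get O(quarantine_host).
Premise 4, O(~review_evidence → ~quarantine_host), contraposes to O(quarantine_host → review_evidence); with O(quarantine_host) we get O(review_evidence).
From O(review_evidence) and premise 1, O(review_evidence → authorize_inventory), we obtain O(authorize_inventory).
Premise 11 is O(~renew_ledger → ~authorize_inventory); contrapositively O(authorize_inventory → renew_ledger). Since O(authorize_inventory) holds, K gives O(renew_ledger).
Premise 7, O(~open_valve → ~renew_ledger), contraposes to O(renew_ledger → open_valve); with O(renew_ledger) we get O(open_valve).
Premise 3, O(record_claim → ~open_valve), contraposes to O(open_valve → ~record_claim); with O(open_valve) we get O(~record_claim).
So O(~record_claim) holds, i.e. record_claim is forbidden. None of the other listed options is forbidden under the premises.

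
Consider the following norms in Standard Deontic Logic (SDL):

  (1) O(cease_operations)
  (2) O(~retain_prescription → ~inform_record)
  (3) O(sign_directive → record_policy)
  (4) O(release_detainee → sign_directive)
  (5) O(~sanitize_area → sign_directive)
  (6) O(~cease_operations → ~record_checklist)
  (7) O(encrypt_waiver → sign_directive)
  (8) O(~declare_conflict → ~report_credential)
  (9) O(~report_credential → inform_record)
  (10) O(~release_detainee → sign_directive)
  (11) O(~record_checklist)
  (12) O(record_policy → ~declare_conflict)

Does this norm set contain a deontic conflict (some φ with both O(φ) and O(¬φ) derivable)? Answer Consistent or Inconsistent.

Premise 6 is O(~cease_operations → ~record_checklist); even if O(~record_checklist) held, inferring O(~cease_operations) would be affirming the consequent — invalid.
So O(~cease_operations) is not derivable, and the apparent clash with O(cease_operations) does not arise.
A world satisfying every obligation exists (e.g. cease_operations=true, declare_conflict=false, encrypt_waiver=false, inform_record=true, record_checklist=false, record_policy=true, release_detainee=false, report_credential=false, retain_prescription=true, sanitize_area=false, sign_directive=true); no atom is both obligatory and forbidden, so the set is consistent.

Consistent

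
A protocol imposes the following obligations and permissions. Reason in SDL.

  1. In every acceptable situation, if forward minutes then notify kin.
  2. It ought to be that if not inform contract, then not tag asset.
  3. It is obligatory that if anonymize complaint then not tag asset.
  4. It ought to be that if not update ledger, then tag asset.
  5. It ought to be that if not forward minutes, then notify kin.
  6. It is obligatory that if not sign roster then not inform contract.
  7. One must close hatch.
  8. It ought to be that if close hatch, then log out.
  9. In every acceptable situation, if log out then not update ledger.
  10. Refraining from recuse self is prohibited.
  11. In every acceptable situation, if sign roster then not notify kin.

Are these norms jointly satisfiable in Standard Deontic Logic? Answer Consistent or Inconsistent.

Inconsistent

Premises 1 and 5 cover both cases: O(forward_minutes → notify_kin) and O(¬forward_minutes → notify_kin). Since forward_minutes ∨ ¬forward_minutes is a tautology, O(notify_kin) follows.
Premise 11 is O(sign_roster → ¬notify_kin); contrapositively O(notify_kin → ¬sign_roster). Since O(notify_kin) holds, K gives O(¬sign_roster).
With premise 6, O(¬sign_roster → ¬inform_contract), the K-axiom yields O(¬inform_contract).
With premise 2, O(¬inform_contract → ¬tag_asset), the K-axiom yields O(¬tag_asset).
Premise 4 is O(¬update_ledger → tag_asset); contrapositively O(¬tag_asset → update_ledger). Since O(¬tag_asset) holds, K gives O(update_ledger).
Premise 9 is O(log_out → ¬update_ledger); contrapositively O(update_ledger → ¬log_out). Since O(update_ledger) holds, K gives O(¬log_out).
The contrapositive of premise 8 (O(close_hatch → log_out)) is O(¬log_out → ¬close_hatch), and O(¬log_out) is already established, so O(¬close_hatch).
Yet premise 7 states O(close_hatch).
We now have both O(¬close_hatch) and O(close_hatch) — close_hatch is simultaneously obligatory and forbidden, violating the D-axiom.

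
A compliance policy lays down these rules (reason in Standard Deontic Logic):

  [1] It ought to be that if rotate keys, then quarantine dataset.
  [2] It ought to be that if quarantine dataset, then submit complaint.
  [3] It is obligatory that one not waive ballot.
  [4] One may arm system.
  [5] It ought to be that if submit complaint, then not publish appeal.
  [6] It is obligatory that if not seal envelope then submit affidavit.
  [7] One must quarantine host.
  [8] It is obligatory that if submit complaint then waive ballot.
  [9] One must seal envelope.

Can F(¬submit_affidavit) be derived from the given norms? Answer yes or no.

No

Premise 6 is O(¬seal_envelope → submit_affidavit), but O(¬seal_envelope) is not derivable from the premises, so it does not yield O(submit_affidavit).
No other premise forces O(submit_affidavit). An ideal world satisfying every premise can still have ¬submit_affidavit true, so F(¬submit_affidavit) is not derivable.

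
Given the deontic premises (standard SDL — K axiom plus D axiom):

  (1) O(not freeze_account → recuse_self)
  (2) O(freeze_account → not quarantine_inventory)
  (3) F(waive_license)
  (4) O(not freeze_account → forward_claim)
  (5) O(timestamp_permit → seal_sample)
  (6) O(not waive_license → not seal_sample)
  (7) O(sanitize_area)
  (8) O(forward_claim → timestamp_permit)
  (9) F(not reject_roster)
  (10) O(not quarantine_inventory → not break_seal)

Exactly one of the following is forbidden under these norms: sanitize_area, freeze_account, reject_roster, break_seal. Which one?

break_seal

Premise 3, F(waive_license), is equivalent to O(not waive_license).
With premise 6, O(not waive_license → not seal_sample), the K-axiom yields O(not seal_sample).
Premise 5 is O(timestamp_permit → seal_sample); contrapositively O(not seal_sample → not timestamp_permit). Since O(not seal_sample) holds, K gives O(not timestamp_permit).
The contrapositive of premise 8 (O(forward_claim → timestamp_permit)) is O(not timestamp_permit → not forward_claim), and O(not timestamp_permit) is already established, so O(not forward_claim).
Premise 4 is O(not freeze_account → forward_claim); contrapositively O(not forward_claim → freeze_account). Since O(not forward_claim) holds, K gives O(freeze_account).
Applying K to premise 2 (O(freeze_account → not quarantine_inventory)) and O(freeze_account) yields O(not quarantine_inventory).
With premise 10, O(not quarantine_inventory → not break_seal), the K-axiom yields O(not break_seal).
So O(not break_seal) holds, i.e. break_seal is forbidden. None of the other listed options is forbidden under the premises.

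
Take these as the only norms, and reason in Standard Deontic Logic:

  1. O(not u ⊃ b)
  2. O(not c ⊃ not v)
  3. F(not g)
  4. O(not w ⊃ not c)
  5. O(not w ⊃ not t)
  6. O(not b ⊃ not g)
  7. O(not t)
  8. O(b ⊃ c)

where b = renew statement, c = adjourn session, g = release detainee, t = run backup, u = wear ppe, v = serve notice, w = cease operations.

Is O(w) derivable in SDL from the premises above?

Premise 3 is F(not g), i.e. O(g).
Premise 6 is O(not b ⊃ not g); contrapositively O(g ⊃ b). Since O(g) holds, K gives O(b).
Applying K to premise 8 (O(b ⊃ c)) and O(b) yields O(c).
The contrapositive of premise 4 (O(not w ⊃ not c)) is O(c ⊃ w), and O(c) is already established, so O(w).
Premises 1, 2, 5, 7 do not contribute to this derivation.
So O(w) follows.

Yes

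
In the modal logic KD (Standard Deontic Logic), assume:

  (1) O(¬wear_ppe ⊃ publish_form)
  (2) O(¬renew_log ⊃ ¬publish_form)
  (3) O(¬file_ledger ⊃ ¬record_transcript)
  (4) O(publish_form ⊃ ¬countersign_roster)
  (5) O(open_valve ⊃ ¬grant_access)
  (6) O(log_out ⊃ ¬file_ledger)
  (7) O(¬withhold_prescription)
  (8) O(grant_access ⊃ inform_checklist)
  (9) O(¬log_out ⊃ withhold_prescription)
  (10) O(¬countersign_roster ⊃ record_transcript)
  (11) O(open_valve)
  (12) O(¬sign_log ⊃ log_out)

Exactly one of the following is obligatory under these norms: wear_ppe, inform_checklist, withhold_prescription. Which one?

From premise 7 we have O(¬withhold_prescription).
The contrapositive of premise 9 (O(¬log_out ⊃ withhold_prescription)) is O(¬withhold_prescription ⊃ log_out), and O(¬withhold_prescription) is already established, so O(log_out).
Applying K to premise 6 (O(log_out ⊃ ¬file_ledger)) and O(log_out) yields O(¬file_ledger).
Applying K to premise 3 (O(¬file_ledger ⊃ ¬record_transcript)) and O(¬file_ledger) yields O(¬record_transcript).
Premise 10 is O(¬countersign_roster ⊃ record_transcript); contrapositively O(¬record_transcript ⊃ countersign_roster). Since O(¬record_transcript) holds, K gives O(countersign_roster).
The contrapositive of premise 4 (O(publish_form ⊃ ¬countersign_roster)) is O(countersign_roster ⊃ ¬publish_form), and O(countersign_roster) is already established, so O(¬publish_form).
The contrapositive of premise 1 (O(¬wear_ppe ⊃ publish_form)) is O(¬publish_form ⊃ wear_ppe), and O(¬publish_form) is already established, so O(wear_ppe).
So O(wear_ppe) holds — wear_ppe is obligatory. None of the other listed options is made obligatory by any chain of premises.

wear_ppe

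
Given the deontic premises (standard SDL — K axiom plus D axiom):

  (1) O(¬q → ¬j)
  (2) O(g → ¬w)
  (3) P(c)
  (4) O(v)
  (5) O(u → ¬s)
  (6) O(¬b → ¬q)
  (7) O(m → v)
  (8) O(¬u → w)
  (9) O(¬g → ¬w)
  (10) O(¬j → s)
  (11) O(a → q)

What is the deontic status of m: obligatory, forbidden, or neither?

Premise 7 is O(m → v); even if O(v) held, inferring O(m) would be affirming the consequent — invalid.
No premise or chain of K-axiom applications forces O(m), and none forces O(¬m). So m is neither obligatory nor forbidden under these norms.

Neither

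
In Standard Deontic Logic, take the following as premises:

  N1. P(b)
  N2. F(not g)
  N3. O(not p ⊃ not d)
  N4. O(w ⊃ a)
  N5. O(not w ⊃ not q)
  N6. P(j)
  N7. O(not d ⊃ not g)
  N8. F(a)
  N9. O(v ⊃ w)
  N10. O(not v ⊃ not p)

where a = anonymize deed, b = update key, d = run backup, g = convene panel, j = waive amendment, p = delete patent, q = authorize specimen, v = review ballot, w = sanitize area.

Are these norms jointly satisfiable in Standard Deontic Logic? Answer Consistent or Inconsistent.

Premise 2, F(not g), is equivalent to O(g).
Premise 7 is O(not d ⊃ not g); contrapositively O(g ⊃ d). Since O(g) holds, K gives O(d).
Premise 3 is O(not p ⊃ not d); contrapositively O(d ⊃ p). Since O(d) holds, K gives O(p).
Premise 10, O(not v ⊃ not p), contraposes to O(p ⊃ v); with O(p) we get O(v).
With premise 9, O(v ⊃ w), the K-axiom yields O(w).
Premise 4 is O(w ⊃ a); since O(w), deontic closure gives O(a).
But premise 8, F(a), means O(not a).
We now have both O(a) and O(not a) — a is simultaneously obligatory and forbidden, violating the D-axiom.

Inconsistent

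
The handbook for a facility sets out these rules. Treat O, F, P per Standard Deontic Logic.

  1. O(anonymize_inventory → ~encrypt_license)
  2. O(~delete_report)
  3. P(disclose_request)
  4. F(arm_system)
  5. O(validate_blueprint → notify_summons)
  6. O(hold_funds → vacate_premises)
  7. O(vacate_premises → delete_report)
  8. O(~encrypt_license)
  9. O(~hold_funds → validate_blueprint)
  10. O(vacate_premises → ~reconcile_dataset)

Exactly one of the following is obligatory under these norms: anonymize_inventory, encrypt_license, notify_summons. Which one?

notify_summons

From premise 2 we have O(~delete_report).
Premise 7 is O(vacate_premises → delete_report); contrapositively O(~delete_report → ~vacate_premises). Since O(~delete_report) holds, K gives O(~vacate_premises).
Premise 6 is O(hold_funds → vacate_premises); contrapositively O(~vacate_premises → ~hold_funds). Since O(~vacate_premises) holds, K gives O(~hold_funds).
From O(~hold_funds) and premise 9, O(~hold_funds → validate_blueprint), we obtain O(validate_blueprint).
From O(validate_blueprint) and premise 5, O(validate_blueprint → notify_summons), we obtain O(notify_summons).
So O(notify_summons) holds — notify_summons is obligatory. None of the other listed options is made obligatory by any chain of premises.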